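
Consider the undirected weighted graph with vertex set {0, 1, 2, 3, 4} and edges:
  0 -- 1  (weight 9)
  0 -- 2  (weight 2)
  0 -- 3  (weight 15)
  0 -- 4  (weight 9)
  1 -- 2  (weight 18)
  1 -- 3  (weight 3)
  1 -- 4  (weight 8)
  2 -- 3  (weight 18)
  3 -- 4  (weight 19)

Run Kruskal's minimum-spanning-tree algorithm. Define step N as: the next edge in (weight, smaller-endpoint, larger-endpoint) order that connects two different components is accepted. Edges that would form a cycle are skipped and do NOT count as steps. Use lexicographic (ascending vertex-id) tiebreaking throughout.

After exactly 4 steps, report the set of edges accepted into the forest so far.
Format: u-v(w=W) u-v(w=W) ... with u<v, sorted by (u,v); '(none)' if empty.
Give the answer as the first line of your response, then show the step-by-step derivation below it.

0-1(w=9) 0-2(w=2) 1-3(w=3) 1-4(w=8)

step 1: add edge 0-2 (w=2); MST = {0-2(w=2)}
step 2: add edge 1-3 (w=3); MST = {0-2(w=2) 1-3(w=3)}
step 3: add edge 1-4 (w=8); MST = {0-2(w=2) 1-3(w=3) 1-4(w=8)}
step 4: add edge 0-1 (w=9); MST = {0-1(w=9) 0-2(w=2) 1-3(w=3) 1-4(w=8)}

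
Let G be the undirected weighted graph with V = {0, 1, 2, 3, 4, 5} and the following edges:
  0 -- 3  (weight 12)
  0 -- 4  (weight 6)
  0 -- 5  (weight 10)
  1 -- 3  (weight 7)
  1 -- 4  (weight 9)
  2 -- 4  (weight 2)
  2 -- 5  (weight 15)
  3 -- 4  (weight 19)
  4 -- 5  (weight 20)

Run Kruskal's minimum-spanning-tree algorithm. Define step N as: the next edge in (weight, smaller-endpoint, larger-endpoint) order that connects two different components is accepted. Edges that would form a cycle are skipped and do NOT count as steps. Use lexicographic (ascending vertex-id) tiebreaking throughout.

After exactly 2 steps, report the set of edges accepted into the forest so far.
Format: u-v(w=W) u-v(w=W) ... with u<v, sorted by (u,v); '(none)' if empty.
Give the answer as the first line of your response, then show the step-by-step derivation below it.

0-4(w=6) 2-4(w=2)

step 1: add edge 2-4 (w=2); MST = {2-4(w=2)}
step 2: add edge 0-4 (w=6); MST = {0-4(w=6) 2-4(w=2)}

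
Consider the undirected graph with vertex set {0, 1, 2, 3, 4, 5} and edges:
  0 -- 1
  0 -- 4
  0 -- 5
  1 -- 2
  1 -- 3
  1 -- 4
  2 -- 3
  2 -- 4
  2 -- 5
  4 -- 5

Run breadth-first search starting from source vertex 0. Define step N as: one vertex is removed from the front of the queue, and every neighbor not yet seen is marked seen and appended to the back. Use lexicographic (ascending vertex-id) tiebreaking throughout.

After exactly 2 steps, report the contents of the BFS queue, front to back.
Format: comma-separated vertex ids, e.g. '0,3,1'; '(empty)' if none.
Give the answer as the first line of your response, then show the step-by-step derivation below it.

4,5,2,3

step 1: dequeue 0; queue=[1,4,5]; order=0
step 2: dequeue 1; queue=[4,5,2,3]; order=0,1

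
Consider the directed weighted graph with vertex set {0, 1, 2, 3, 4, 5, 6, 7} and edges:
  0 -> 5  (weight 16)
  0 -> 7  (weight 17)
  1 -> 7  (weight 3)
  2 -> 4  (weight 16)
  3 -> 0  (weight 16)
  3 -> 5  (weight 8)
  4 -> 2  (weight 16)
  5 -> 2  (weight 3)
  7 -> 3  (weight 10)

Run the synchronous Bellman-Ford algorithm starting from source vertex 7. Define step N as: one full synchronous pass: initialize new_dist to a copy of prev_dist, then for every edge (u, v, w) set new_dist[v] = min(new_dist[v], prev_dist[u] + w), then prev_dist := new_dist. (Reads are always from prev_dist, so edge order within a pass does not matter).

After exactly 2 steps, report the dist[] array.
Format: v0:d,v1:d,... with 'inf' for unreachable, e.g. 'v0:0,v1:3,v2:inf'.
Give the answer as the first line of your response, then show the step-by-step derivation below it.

v0:26,v1:inf,v2:inf,v3:10,v4:inf,v5:18,v6:inf,v7:0

step 1: dist = v0:inf,v1:inf,v2:inf,v3:10,v4:inf,v5:inf,v6:inf,v7:0
step 2: dist = v0:26,v1:inf,v2:inf,v3:10,v4:inf,v5:18,v6:inf,v7:0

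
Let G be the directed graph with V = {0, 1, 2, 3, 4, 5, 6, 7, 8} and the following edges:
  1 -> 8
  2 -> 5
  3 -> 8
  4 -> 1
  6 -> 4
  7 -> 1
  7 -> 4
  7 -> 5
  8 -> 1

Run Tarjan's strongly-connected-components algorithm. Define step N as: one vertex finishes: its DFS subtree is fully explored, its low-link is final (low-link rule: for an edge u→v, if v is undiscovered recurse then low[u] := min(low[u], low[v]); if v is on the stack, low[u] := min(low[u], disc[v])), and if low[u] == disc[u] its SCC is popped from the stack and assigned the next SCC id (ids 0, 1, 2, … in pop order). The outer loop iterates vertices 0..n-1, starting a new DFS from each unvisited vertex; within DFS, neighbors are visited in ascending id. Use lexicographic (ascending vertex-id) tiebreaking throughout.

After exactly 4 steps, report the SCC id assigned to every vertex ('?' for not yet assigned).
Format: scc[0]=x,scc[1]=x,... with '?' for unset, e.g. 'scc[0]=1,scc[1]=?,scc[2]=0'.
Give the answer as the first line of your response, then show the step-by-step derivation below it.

scc[0]=0,scc[1]=1,scc[2]=?,scc[3]=?,scc[4]=?,scc[5]=2,scc[6]=?,scc[7]=?,scc[8]=1

step 1: low=(low[0]=0,low[1]=?,low[2]=?,low[3]=?,low[4]=?,low[5]=?,low[6]=?,low[7]=?,low[8]=?); scc=(scc[0]=0,scc[1]=?,scc[2]=?,scc[3]=?,scc[4]=?,scc[5]=?,scc[6]=?,scc[7]=?,scc[8]=?)
step 2: low=(low[0]=0,low[1]=1,low[2]=?,low[3]=?,low[4]=?,low[5]=?,low[6]=?,low[7]=?,low[8]=1); scc=(scc[0]=0,scc[1]=?,scc[2]=?,scc[3]=?,scc[4]=?,scc[5]=?,scc[6]=?,scc[7]=?,scc[8]=?)
step 3: low=(low[0]=0,low[1]=1,low[2]=?,low[3]=?,low[4]=?,low[5]=?,low[6]=?,low[7]=?,low[8]=1); scc=(scc[0]=0,scc[1]=1,scc[2]=?,scc[3]=?,scc[4]=?,scc[5]=?,scc[6]=?,scc[7]=?,scc[8]=1)
step 4: low=(low[0]=0,low[1]=1,low[2]=3,low[3]=?,low[4]=?,low[5]=4,low[6]=?,low[7]=?,low[8]=1); scc=(scc[0]=0,scc[1]=1,scc[2]=?,scc[3]=?,scc[4]=?,scc[5]=2,scc[6]=?,scc[7]=?,scc[8]=1)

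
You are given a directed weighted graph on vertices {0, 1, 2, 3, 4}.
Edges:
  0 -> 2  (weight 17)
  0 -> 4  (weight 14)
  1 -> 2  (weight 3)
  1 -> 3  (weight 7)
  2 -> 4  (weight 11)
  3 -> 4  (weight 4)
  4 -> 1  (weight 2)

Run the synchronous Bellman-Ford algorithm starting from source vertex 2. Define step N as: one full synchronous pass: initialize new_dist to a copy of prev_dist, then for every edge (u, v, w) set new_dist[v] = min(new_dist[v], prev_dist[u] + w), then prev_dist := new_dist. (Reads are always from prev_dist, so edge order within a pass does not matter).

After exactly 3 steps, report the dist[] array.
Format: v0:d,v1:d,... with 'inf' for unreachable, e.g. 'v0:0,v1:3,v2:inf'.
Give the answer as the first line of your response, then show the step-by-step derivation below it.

v0:inf,v1:13,v2:0,v3:20,v4:11

step 1: dist = v0:inf,v1:inf,v2:0,v3:inf,v4:11
step 2: dist = v0:inf,v1:13,v2:0,v3:inf,v4:11
step 3: dist = v0:inf,v1:13,v2:0,v3:20,v4:11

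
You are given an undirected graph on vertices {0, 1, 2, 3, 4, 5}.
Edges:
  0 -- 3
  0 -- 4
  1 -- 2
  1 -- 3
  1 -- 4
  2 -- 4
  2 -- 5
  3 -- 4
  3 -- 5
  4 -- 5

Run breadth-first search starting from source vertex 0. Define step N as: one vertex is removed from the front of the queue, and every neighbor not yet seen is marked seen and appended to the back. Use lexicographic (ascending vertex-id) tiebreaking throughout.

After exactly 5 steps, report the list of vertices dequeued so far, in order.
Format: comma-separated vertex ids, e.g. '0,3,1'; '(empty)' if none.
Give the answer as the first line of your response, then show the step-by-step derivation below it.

0,3,4,1,5

step 1: dequeue 0; queue=[3,4]; order=0
step 2: dequeue 3; queue=[4,1,5]; order=0,3
step 3: dequeue 4; queue=[1,5,2]; order=0,3,4
step 4: dequeue 1; queue=[5,2]; order=0,3,4,1
step 5: dequeue 5; queue=[2]; order=0,3,4,1,5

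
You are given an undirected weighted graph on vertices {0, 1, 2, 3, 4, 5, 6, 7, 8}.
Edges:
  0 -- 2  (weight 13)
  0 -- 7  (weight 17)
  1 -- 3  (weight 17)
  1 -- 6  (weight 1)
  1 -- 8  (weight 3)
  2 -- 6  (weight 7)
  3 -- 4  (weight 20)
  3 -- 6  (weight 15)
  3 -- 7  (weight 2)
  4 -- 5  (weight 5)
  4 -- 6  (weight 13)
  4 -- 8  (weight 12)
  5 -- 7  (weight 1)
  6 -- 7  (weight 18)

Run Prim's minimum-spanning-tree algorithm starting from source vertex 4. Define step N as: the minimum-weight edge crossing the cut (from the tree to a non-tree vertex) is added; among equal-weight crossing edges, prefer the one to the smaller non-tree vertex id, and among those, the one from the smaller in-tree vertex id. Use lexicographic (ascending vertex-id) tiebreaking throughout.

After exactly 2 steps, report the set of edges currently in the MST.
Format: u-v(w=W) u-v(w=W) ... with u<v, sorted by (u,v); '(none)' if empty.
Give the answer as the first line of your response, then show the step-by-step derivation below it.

4-5(w=5) 5-7(w=1)

step 1: add edge 4-5 (w=5); MST = {4-5(w=5)}
step 2: add edge 5-7 (w=1); MST = {4-5(w=5) 5-7(w=1)}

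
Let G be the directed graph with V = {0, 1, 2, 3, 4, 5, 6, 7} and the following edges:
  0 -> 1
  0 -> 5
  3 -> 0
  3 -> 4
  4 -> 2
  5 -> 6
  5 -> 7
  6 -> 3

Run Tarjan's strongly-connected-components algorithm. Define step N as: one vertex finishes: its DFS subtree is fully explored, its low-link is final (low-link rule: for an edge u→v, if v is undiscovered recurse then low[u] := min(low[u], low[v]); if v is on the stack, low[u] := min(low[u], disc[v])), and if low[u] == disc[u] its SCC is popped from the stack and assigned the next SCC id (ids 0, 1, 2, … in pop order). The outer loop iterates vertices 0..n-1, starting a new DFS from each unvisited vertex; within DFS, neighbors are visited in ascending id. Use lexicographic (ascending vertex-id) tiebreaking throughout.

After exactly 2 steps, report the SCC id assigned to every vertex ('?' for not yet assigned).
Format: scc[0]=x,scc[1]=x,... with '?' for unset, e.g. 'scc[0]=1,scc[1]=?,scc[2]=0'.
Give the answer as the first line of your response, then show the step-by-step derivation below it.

scc[0]=?,scc[1]=0,scc[2]=1,scc[3]=?,scc[4]=?,scc[5]=?,scc[6]=?,scc[7]=?

step 1: low=(low[0]=0,low[1]=1,low[2]=?,low[3]=?,low[4]=?,low[5]=?,low[6]=?,low[7]=?); scc=(scc[0]=?,scc[1]=0,scc[2]=?,scc[3]=?,scc[4]=?,scc[5]=?,scc[6]=?,scc[7]=?)
step 2: low=(low[0]=0,low[1]=1,low[2]=6,low[3]=0,low[4]=5,low[5]=2,low[6]=3,low[7]=?); scc=(scc[0]=?,scc[1]=0,scc[2]=1,scc[3]=?,scc[4]=?,scc[5]=?,scc[6]=?,scc[7]=?)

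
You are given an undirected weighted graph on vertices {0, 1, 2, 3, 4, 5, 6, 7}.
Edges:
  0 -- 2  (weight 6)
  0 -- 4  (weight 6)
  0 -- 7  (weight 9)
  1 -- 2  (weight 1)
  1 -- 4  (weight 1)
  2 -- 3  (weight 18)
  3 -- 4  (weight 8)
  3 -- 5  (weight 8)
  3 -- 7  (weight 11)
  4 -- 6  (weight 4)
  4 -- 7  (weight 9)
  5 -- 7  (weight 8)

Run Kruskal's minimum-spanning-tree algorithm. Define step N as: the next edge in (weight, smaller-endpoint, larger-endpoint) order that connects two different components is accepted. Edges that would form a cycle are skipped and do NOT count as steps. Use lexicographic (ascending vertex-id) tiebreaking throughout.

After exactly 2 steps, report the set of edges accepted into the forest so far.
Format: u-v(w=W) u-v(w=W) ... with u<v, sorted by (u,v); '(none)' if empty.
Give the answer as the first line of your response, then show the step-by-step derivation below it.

1-2(w=1) 1-4(w=1)

step 1: add edge 1-2 (w=1); MST = {1-2(w=1)}
step 2: add edge 1-4 (w=1); MST = {1-2(w=1) 1-4(w=1)}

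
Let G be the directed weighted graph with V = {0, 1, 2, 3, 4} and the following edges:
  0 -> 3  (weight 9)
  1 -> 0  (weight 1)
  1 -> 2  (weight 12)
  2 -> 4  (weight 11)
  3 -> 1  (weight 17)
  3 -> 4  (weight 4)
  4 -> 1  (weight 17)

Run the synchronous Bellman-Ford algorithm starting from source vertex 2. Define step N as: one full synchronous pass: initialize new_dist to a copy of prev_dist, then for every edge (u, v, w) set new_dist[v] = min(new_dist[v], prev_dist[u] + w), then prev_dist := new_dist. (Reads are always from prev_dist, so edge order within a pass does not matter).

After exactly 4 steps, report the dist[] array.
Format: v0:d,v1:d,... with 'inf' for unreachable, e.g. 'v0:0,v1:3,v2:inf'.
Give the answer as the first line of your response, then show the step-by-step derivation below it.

v0:29,v1:28,v2:0,v3:38,v4:11

step 1: dist = v0:inf,v1:inf,v2:0,v3:inf,v4:11
step 2: dist = v0:inf,v1:28,v2:0,v3:inf,v4:11
step 3: dist = v0:29,v1:28,v2:0,v3:inf,v4:11
step 4: dist = v0:29,v1:28,v2:0,v3:38,v4:11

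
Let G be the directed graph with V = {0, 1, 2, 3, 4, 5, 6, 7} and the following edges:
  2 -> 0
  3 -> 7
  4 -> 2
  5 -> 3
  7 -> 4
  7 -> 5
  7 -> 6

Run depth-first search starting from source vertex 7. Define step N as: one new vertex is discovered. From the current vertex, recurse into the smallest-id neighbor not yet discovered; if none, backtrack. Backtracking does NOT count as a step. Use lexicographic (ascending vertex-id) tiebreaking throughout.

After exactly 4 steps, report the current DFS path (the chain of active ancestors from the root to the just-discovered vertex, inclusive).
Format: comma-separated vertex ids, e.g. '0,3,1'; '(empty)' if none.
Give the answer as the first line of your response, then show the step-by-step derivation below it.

7,4,2,0

step 1: discover 7; path=7; order=7
step 2: discover 4; path=7>4; order=7,4
step 3: discover 2; path=7>4>2; order=7,4,2
step 4: discover 0; path=7>4>2>0; order=7,4,2,0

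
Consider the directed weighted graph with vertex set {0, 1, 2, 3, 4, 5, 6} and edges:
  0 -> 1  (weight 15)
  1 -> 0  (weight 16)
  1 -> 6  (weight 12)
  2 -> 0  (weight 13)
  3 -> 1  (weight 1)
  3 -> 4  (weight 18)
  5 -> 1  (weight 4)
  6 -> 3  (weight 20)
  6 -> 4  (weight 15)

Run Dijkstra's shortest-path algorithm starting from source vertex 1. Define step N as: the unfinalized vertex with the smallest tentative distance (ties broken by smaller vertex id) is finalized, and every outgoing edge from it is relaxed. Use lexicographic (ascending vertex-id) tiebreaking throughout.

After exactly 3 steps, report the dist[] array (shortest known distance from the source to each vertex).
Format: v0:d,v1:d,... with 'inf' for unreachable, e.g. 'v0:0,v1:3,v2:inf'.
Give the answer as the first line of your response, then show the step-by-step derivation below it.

v0:16,v1:0,v2:inf,v3:32,v4:27,v5:inf,v6:12

step 1: dist = v0:16,v1:0,v2:inf,v3:inf,v4:inf,v5:inf,v6:12
step 2: dist = v0:16,v1:0,v2:inf,v3:32,v4:27,v5:inf,v6:12
step 3: dist = v0:16,v1:0,v2:inf,v3:32,v4:27,v5:inf,v6:12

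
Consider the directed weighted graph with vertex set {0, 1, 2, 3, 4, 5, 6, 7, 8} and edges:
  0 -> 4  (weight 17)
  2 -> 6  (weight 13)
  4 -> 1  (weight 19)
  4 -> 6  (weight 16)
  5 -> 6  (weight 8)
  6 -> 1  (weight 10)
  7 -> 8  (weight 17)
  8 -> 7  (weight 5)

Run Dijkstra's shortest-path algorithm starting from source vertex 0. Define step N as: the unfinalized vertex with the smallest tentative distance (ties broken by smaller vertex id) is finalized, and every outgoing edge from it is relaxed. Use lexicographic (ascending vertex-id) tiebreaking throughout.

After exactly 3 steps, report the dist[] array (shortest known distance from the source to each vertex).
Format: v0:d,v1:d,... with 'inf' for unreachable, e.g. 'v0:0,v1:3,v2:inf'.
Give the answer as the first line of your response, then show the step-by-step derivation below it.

v0:0,v1:36,v2:inf,v3:inf,v4:17,v5:inf,v6:33,v7:inf,v8:inf

step 1: dist = v0:0,v1:inf,v2:inf,v3:inf,v4:17,v5:inf,v6:inf,v7:inf,v8:inf
step 2: dist = v0:0,v1:36,v2:inf,v3:inf,v4:17,v5:inf,v6:33,v7:inf,v8:inf
step 3: dist = v0:0,v1:36,v2:inf,v3:inf,v4:17,v5:inf,v6:33,v7:inf,v8:inf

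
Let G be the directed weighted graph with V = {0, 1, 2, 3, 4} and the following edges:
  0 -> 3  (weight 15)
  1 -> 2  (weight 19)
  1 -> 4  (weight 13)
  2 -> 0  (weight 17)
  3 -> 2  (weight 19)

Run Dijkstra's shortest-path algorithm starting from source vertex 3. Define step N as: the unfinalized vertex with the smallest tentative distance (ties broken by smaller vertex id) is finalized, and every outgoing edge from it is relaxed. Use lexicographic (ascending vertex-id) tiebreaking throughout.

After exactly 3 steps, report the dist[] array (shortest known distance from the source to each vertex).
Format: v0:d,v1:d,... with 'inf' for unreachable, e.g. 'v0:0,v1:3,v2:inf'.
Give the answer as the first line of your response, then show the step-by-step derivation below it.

v0:36,v1:inf,v2:19,v3:0,v4:inf

step 1: dist = v0:inf,v1:inf,v2:19,v3:0,v4:inf
step 2: dist = v0:36,v1:inf,v2:19,v3:0,v4:inf
step 3: dist = v0:36,v1:inf,v2:19,v3:0,v4:inf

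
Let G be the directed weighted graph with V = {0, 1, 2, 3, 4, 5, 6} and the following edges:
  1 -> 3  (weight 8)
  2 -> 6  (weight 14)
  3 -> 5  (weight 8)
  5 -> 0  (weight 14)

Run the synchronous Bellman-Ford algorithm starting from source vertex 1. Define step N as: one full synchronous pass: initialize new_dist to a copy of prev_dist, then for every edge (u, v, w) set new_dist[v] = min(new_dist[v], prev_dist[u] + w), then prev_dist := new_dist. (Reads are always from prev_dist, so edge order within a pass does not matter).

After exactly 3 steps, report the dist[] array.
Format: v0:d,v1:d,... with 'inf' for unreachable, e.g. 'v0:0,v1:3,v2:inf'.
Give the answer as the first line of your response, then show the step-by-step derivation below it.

v0:30,v1:0,v2:inf,v3:8,v4:inf,v5:16,v6:inf

step 1: dist = v0:inf,v1:0,v2:inf,v3:8,v4:inf,v5:inf,v6:inf
step 2: dist = v0:inf,v1:0,v2:inf,v3:8,v4:inf,v5:16,v6:inf
step 3: dist = v0:30,v1:0,v2:inf,v3:8,v4:inf,v5:16,v6:inf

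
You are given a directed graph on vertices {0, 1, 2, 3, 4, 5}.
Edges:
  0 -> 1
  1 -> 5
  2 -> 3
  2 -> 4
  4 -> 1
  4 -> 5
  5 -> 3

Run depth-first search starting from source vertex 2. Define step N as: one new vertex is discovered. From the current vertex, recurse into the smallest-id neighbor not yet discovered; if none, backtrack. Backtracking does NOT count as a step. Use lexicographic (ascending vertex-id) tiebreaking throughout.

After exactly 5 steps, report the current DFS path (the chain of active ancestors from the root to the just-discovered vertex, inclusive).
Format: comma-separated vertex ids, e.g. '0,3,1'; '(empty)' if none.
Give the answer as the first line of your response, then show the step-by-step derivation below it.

2,4,1,5

step 1: discover 2; path=2; order=2
step 2: discover 3; path=2>3; order=2,3
step 3: discover 4; path=2>4; order=2,3,4
step 4: discover 1; path=2>4>1; order=2,3,4,1
step 5: discover 5; path=2>4>1>5; order=2,3,4,1,5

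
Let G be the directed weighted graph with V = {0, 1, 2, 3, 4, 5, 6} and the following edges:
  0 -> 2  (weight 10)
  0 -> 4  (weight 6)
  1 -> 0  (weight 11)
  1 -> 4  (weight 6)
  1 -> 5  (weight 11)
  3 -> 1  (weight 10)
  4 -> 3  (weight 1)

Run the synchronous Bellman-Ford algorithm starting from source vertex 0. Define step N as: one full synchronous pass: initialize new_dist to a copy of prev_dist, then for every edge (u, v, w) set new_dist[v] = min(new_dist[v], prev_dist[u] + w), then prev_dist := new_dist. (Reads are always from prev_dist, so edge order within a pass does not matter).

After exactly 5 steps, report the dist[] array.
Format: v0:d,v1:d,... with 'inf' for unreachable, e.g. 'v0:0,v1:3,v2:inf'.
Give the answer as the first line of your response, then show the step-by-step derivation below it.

v0:0,v1:17,v2:10,v3:7,v4:6,v5:28,v6:inf

step 1: dist = v0:0,v1:inf,v2:10,v3:inf,v4:6,v5:inf,v6:inf
step 2: dist = v0:0,v1:inf,v2:10,v3:7,v4:6,v5:inf,v6:inf
step 3: dist = v0:0,v1:17,v2:10,v3:7,v4:6,v5:inf,v6:inf
step 4: dist = v0:0,v1:17,v2:10,v3:7,v4:6,v5:28,v6:inf
step 5: dist = v0:0,v1:17,v2:10,v3:7,v4:6,v5:28,v6:inf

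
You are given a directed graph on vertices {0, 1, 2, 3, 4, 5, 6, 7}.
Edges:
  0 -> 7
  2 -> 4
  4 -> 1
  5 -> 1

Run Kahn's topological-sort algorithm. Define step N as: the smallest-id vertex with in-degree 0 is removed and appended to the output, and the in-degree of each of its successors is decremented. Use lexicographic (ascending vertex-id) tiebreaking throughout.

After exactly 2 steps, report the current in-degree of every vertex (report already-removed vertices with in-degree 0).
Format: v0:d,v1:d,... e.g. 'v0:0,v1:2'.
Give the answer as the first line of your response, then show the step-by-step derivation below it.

v0:0,v1:2,v2:0,v3:0,v4:0,v5:0,v6:0,v7:0

step 1: output 0; order=[0]; indeg=(0,2,0,0,1,0,0,0)
step 2: output 2; order=[0,2]; indeg=(0,2,0,0,0,0,0,0)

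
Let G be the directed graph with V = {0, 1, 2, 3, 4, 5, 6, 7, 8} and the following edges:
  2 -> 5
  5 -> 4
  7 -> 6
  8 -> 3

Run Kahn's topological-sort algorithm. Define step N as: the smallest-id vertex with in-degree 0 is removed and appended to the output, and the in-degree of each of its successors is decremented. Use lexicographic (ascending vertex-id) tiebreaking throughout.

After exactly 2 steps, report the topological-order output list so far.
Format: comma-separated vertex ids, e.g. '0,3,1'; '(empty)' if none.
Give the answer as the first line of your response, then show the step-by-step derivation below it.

0,1

step 1: output 0; order=[0]; indeg=(0,0,0,1,1,1,1,0,0)
step 2: output 1; order=[0,1]; indeg=(0,0,0,1,1,1,1,0,0)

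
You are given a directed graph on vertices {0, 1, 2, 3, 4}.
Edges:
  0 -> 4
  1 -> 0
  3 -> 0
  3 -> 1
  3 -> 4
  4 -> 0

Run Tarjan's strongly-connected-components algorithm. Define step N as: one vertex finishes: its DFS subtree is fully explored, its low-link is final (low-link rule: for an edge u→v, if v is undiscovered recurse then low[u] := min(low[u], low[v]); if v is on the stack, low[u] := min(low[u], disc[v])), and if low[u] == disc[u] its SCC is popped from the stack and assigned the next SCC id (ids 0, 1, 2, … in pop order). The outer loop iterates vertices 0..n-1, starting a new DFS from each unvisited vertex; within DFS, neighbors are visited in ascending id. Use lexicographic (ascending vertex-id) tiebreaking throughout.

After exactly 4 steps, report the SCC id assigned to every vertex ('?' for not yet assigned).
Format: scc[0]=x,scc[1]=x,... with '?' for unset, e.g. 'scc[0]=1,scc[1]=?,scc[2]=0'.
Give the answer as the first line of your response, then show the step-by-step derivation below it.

scc[0]=0,scc[1]=1,scc[2]=2,scc[3]=?,scc[4]=0

step 1: low=(low[0]=0,low[1]=?,low[2]=?,low[3]=?,low[4]=0); scc=(scc[0]=?,scc[1]=?,scc[2]=?,scc[3]=?,scc[4]=?)
step 2: low=(low[0]=0,low[1]=?,low[2]=?,low[3]=?,low[4]=0); scc=(scc[0]=0,scc[1]=?,scc[2]=?,scc[3]=?,scc[4]=0)
step 3: low=(low[0]=0,low[1]=2,low[2]=?,low[3]=?,low[4]=0); scc=(scc[0]=0,scc[1]=1,scc[2]=?,scc[3]=?,scc[4]=0)
step 4: low=(low[0]=0,low[1]=2,low[2]=3,low[3]=?,low[4]=0); scc=(scc[0]=0,scc[1]=1,scc[2]=2,scc[3]=?,scc[4]=0)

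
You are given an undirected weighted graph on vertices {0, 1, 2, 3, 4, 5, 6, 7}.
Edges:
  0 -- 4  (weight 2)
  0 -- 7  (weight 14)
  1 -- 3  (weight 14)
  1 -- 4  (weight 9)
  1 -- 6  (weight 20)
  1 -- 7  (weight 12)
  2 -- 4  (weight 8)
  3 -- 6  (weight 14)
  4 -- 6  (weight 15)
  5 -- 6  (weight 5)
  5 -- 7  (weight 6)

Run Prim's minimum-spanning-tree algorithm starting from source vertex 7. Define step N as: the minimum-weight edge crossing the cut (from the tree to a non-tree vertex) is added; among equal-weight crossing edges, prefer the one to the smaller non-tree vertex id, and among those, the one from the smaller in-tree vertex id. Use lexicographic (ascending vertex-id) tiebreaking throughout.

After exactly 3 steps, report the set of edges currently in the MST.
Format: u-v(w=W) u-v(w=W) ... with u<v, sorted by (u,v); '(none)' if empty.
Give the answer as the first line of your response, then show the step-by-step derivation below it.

1-7(w=12) 5-6(w=5) 5-7(w=6)

step 1: add edge 5-7 (w=6); MST = {5-7(w=6)}
step 2: add edge 5-6 (w=5); MST = {5-6(w=5) 5-7(w=6)}
step 3: add edge 1-7 (w=12); MST = {1-7(w=12) 5-6(w=5) 5-7(w=6)}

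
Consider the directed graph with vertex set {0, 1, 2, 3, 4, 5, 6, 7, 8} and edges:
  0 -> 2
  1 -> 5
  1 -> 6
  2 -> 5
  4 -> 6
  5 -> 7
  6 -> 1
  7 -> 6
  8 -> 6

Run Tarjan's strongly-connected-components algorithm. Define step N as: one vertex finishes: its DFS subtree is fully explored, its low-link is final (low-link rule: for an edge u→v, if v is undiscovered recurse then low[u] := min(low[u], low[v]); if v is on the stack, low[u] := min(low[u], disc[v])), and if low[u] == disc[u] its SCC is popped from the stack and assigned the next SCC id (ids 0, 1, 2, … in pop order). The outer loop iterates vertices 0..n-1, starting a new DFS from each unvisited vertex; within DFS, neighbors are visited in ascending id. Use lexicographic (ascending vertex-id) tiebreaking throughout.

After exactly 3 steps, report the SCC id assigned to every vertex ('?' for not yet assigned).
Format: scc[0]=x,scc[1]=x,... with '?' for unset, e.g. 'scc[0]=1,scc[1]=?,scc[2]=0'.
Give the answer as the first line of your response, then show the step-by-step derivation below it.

scc[0]=?,scc[1]=?,scc[2]=?,scc[3]=?,scc[4]=?,scc[5]=?,scc[6]=?,scc[7]=?,scc[8]=?

step 1: low=(low[0]=0,low[1]=2,low[2]=1,low[3]=?,low[4]=?,low[5]=2,low[6]=4,low[7]=3,low[8]=?); scc=(scc[0]=?,scc[1]=?,scc[2]=?,scc[3]=?,scc[4]=?,scc[5]=?,scc[6]=?,scc[7]=?,scc[8]=?)
step 2: low=(low[0]=0,low[1]=2,low[2]=1,low[3]=?,low[4]=?,low[5]=2,low[6]=2,low[7]=3,low[8]=?); scc=(scc[0]=?,scc[1]=?,scc[2]=?,scc[3]=?,scc[4]=?,scc[5]=?,scc[6]=?,scc[7]=?,scc[8]=?)
step 3: low=(low[0]=0,low[1]=2,low[2]=1,low[3]=?,low[4]=?,low[5]=2,low[6]=2,low[7]=2,low[8]=?); scc=(scc[0]=?,scc[1]=?,scc[2]=?,scc[3]=?,scc[4]=?,scc[5]=?,scc[6]=?,scc[7]=?,scc[8]=?)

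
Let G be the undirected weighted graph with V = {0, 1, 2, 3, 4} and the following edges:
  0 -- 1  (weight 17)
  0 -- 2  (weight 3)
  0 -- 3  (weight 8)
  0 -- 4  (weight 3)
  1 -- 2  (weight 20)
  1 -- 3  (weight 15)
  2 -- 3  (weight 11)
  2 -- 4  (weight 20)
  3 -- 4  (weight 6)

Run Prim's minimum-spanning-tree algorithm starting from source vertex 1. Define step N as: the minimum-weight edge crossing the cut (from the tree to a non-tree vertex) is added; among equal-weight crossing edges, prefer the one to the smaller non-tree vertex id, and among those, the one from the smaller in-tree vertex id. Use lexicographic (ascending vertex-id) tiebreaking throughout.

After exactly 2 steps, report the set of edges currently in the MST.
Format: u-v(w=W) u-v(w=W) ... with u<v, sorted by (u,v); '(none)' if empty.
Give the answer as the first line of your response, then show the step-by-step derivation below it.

1-3(w=15) 3-4(w=6)

step 1: add edge 1-3 (w=15); MST = {1-3(w=15)}
step 2: add edge 3-4 (w=6); MST = {1-3(w=15) 3-4(w=6)}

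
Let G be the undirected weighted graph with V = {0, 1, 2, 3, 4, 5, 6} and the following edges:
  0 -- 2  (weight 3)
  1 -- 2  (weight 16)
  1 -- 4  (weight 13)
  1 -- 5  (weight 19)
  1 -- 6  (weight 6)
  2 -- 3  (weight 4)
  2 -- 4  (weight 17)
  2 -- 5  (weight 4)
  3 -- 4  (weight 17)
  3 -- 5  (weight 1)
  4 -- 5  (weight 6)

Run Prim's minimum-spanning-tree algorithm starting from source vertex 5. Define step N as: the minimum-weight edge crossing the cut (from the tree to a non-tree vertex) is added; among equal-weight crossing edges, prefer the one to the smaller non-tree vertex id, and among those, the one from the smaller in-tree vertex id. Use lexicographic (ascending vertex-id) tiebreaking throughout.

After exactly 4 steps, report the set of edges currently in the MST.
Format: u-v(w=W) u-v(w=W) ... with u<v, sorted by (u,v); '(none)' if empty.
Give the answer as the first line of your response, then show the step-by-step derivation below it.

0-2(w=3) 2-3(w=4) 3-5(w=1) 4-5(w=6)

step 1: add edge 3-5 (w=1); MST = {3-5(w=1)}
step 2: add edge 2-3 (w=4); MST = {2-3(w=4) 3-5(w=1)}
step 3: add edge 0-2 (w=3); MST = {0-2(w=3) 2-3(w=4) 3-5(w=1)}
step 4: add edge 4-5 (w=6); MST = {0-2(w=3) 2-3(w=4) 3-5(w=1) 4-5(w=6)}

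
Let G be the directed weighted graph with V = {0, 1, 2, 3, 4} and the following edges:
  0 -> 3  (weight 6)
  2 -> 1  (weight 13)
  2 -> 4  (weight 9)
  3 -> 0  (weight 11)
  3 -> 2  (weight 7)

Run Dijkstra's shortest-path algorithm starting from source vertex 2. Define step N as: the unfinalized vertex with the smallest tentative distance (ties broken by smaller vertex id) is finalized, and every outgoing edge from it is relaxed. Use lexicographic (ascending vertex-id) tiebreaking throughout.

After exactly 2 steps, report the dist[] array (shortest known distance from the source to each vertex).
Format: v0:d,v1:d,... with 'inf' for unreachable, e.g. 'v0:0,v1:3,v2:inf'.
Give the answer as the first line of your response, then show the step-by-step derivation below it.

v0:inf,v1:13,v2:0,v3:inf,v4:9

step 1: dist = v0:inf,v1:13,v2:0,v3:inf,v4:9
step 2: dist = v0:inf,v1:13,v2:0,v3:inf,v4:9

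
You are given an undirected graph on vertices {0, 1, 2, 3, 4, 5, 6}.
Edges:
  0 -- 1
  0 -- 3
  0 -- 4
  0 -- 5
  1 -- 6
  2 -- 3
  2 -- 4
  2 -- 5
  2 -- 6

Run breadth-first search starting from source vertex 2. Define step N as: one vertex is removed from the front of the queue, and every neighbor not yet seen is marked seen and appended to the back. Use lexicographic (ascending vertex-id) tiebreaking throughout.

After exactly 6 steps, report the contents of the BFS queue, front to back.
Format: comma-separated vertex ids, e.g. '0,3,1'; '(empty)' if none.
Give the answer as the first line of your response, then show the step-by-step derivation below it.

1

step 1: dequeue 2; queue=[3,4,5,6]; order=2
step 2: dequeue 3; queue=[4,5,6,0]; order=2,3
step 3: dequeue 4; queue=[5,6,0]; order=2,3,4
step 4: dequeue 5; queue=[6,0]; order=2,3,4,5
step 5: dequeue 6; queue=[0,1]; order=2,3,4,5,6
step 6: dequeue 0; queue=[1]; order=2,3,4,5,6,0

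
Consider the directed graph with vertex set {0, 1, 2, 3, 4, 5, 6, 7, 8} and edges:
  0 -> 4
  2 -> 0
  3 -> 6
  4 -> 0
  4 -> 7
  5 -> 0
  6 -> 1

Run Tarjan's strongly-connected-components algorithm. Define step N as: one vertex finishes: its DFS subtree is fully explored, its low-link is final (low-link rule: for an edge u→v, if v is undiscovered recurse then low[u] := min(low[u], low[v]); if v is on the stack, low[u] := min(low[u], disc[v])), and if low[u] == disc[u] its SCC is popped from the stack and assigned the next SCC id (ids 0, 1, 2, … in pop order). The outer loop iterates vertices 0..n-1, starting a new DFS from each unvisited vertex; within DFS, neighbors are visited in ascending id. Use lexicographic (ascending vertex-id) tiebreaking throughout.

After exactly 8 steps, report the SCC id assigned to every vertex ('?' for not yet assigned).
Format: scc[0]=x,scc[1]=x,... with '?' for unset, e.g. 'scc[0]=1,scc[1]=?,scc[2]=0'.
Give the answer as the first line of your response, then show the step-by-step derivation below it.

scc[0]=1,scc[1]=2,scc[2]=3,scc[3]=5,scc[4]=1,scc[5]=6,scc[6]=4,scc[7]=0,scc[8]=?

step 1: low=(low[0]=0,low[1]=?,low[2]=?,low[3]=?,low[4]=0,low[5]=?,low[6]=?,low[7]=2,low[8]=?); scc=(scc[0]=?,scc[1]=?,scc[2]=?,scc[3]=?,scc[4]=?,scc[5]=?,scc[6]=?,scc[7]=0,scc[8]=?)
step 2: low=(low[0]=0,low[1]=?,low[2]=?,low[3]=?,low[4]=0,low[5]=?,low[6]=?,low[7]=2,low[8]=?); scc=(scc[0]=?,scc[1]=?,scc[2]=?,scc[3]=?,scc[4]=?,scc[5]=?,scc[6]=?,scc[7]=0,scc[8]=?)
step 3: low=(low[0]=0,low[1]=?,low[2]=?,low[3]=?,low[4]=0,low[5]=?,low[6]=?,low[7]=2,low[8]=?); scc=(scc[0]=1,scc[1]=?,scc[2]=?,scc[3]=?,scc[4]=1,scc[5]=?,scc[6]=?,scc[7]=0,scc[8]=?)
step 4: low=(low[0]=0,low[1]=3,low[2]=?,low[3]=?,low[4]=0,low[5]=?,low[6]=?,low[7]=2,low[8]=?); scc=(scc[0]=1,scc[1]=2,scc[2]=?,scc[3]=?,scc[4]=1,scc[5]=?,scc[6]=?,scc[7]=0,scc[8]=?)
step 5: low=(low[0]=0,low[1]=3,low[2]=4,low[3]=?,low[4]=0,low[5]=?,low[6]=?,low[7]=2,low[8]=?); scc=(scc[0]=1,scc[1]=2,scc[2]=3,scc[3]=?,scc[4]=1,scc[5]=?,scc[6]=?,scc[7]=0,scc[8]=?)
step 6: low=(low[0]=0,low[1]=3,low[2]=4,low[3]=5,low[4]=0,low[5]=?,low[6]=6,low[7]=2,low[8]=?); scc=(scc[0]=1,scc[1]=2,scc[2]=3,scc[3]=?,scc[4]=1,scc[5]=?,scc[6]=4,scc[7]=0,scc[8]=?)
step 7: low=(low[0]=0,low[1]=3,low[2]=4,low[3]=5,low[4]=0,low[5]=?,low[6]=6,low[7]=2,low[8]=?); scc=(scc[0]=1,scc[1]=2,scc[2]=3,scc[3]=5,scc[4]=1,scc[5]=?,scc[6]=4,scc[7]=0,scc[8]=?)
step 8: low=(low[0]=0,low[1]=3,low[2]=4,low[3]=5,low[4]=0,low[5]=7,low[6]=6,low[7]=2,low[8]=?); scc=(scc[0]=1,scc[1]=2,scc[2]=3,scc[3]=5,scc[4]=1,scc[5]=6,scc[6]=4,scc[7]=0,scc[8]=?)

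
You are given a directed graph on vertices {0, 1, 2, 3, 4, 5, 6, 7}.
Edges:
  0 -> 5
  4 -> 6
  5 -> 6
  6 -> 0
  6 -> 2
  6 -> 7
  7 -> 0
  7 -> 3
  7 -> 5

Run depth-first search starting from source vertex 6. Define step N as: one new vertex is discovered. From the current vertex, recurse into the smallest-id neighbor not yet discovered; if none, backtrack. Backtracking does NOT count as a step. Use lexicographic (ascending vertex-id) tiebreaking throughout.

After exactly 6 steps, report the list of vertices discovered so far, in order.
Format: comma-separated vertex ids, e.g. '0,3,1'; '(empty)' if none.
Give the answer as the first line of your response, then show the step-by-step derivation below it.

6,0,5,2,7,3

step 1: discover 6; path=6; order=6
step 2: discover 0; path=6>0; order=6,0
step 3: discover 5; path=6>0>5; order=6,0,5
step 4: discover 2; path=6>2; order=6,0,5,2
step 5: discover 7; path=6>7; order=6,0,5,2,7
step 6: discover 3; path=6>7>3; order=6,0,5,2,7,3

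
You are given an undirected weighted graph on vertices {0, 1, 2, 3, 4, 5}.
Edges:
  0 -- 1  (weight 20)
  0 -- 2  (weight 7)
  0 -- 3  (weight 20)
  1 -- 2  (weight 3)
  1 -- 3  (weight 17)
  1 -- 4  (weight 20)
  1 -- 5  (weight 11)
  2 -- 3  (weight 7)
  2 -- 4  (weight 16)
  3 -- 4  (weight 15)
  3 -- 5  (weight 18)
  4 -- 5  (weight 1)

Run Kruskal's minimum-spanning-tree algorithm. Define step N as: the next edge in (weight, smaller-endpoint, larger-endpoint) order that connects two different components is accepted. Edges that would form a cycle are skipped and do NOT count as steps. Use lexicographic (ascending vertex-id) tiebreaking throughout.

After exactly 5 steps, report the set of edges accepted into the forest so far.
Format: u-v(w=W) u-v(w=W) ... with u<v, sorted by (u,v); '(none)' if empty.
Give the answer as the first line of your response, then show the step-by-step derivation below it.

0-2(w=7) 1-2(w=3) 1-5(w=11) 2-3(w=7) 4-5(w=1)

step 1: add edge 4-5 (w=1); MST = {4-5(w=1)}
step 2: add edge 1-2 (w=3); MST = {1-2(w=3) 4-5(w=1)}
step 3: add edge 0-2 (w=7); MST = {0-2(w=7) 1-2(w=3) 4-5(w=1)}
step 4: add edge 2-3 (w=7); MST = {0-2(w=7) 1-2(w=3) 2-3(w=7) 4-5(w=1)}
step 5: add edge 1-5 (w=11); MST = {0-2(w=7) 1-2(w=3) 1-5(w=11) 2-3(w=7) 4-5(w=1)}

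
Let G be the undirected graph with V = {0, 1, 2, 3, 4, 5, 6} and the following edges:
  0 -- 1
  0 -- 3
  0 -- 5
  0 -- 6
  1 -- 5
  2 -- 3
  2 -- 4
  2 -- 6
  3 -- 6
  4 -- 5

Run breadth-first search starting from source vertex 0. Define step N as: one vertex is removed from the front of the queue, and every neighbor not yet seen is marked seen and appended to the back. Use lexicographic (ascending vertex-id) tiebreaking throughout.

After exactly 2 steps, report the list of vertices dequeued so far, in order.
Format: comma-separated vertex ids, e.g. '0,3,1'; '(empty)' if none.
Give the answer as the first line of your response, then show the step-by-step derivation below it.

0,1

step 1: dequeue 0; queue=[1,3,5,6]; order=0
step 2: dequeue 1; queue=[3,5,6]; order=0,1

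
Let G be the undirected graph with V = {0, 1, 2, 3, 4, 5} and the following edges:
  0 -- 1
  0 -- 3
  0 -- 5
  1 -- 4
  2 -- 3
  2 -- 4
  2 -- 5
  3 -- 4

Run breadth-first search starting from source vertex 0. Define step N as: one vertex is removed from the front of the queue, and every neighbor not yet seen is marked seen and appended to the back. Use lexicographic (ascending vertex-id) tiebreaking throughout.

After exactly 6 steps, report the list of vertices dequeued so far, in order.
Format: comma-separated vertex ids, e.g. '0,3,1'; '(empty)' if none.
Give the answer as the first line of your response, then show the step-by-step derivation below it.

0,1,3,5,4,2

step 1: dequeue 0; queue=[1,3,5]; order=0
step 2: dequeue 1; queue=[3,5,4]; order=0,1
step 3: dequeue 3; queue=[5,4,2]; order=0,1,3
step 4: dequeue 5; queue=[4,2]; order=0,1,3,5
step 5: dequeue 4; queue=[2]; order=0,1,3,5,4
step 6: dequeue 2; queue=[(empty)]; order=0,1,3,5,4,2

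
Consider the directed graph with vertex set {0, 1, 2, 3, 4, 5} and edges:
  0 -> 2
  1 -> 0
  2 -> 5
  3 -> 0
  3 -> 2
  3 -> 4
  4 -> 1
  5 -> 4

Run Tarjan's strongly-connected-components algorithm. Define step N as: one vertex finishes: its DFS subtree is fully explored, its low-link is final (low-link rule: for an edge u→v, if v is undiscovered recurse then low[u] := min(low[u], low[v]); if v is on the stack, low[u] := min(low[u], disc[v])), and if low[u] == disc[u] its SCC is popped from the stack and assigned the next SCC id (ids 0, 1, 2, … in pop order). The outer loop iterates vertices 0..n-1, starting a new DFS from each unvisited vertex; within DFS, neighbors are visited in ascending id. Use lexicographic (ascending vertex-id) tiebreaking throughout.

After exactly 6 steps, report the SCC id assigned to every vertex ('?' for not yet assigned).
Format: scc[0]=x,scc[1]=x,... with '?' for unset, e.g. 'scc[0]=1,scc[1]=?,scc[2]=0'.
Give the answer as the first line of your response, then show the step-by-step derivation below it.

scc[0]=0,scc[1]=0,scc[2]=0,scc[3]=1,scc[4]=0,scc[5]=0

step 1: low=(low[0]=0,low[1]=0,low[2]=1,low[3]=?,low[4]=3,low[5]=2); scc=(scc[0]=?,scc[1]=?,scc[2]=?,scc[3]=?,scc[4]=?,scc[5]=?)
step 2: low=(low[0]=0,low[1]=0,low[2]=1,low[3]=?,low[4]=0,low[5]=2); scc=(scc[0]=?,scc[1]=?,scc[2]=?,scc[3]=?,scc[4]=?,scc[5]=?)
step 3: low=(low[0]=0,low[1]=0,low[2]=1,low[3]=?,low[4]=0,low[5]=0); scc=(scc[0]=?,scc[1]=?,scc[2]=?,scc[3]=?,scc[4]=?,scc[5]=?)
step 4: low=(low[0]=0,low[1]=0,low[2]=0,low[3]=?,low[4]=0,low[5]=0); scc=(scc[0]=?,scc[1]=?,scc[2]=?,scc[3]=?,scc[4]=?,scc[5]=?)
step 5: low=(low[0]=0,low[1]=0,low[2]=0,low[3]=?,low[4]=0,low[5]=0); scc=(scc[0]=0,scc[1]=0,scc[2]=0,scc[3]=?,scc[4]=0,scc[5]=0)
step 6: low=(low[0]=0,low[1]=0,low[2]=0,low[3]=5,low[4]=0,low[5]=0); scc=(scc[0]=0,scc[1]=0,scc[2]=0,scc[3]=1,scc[4]=0,scc[5]=0)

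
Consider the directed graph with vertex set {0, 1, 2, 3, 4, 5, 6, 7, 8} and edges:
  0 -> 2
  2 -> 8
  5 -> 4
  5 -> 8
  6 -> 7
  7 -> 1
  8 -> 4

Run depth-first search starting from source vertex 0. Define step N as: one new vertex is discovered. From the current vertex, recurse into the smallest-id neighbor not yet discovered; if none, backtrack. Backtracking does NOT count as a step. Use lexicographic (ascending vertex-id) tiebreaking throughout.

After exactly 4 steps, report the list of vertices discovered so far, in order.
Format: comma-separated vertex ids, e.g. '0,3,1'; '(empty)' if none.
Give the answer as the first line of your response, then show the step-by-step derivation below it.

0,2,8,4

step 1: discover 0; path=0; order=0
step 2: discover 2; path=0>2; order=0,2
step 3: discover 8; path=0>2>8; order=0,2,8
step 4: discover 4; path=0>2>8>4; order=0,2,8,4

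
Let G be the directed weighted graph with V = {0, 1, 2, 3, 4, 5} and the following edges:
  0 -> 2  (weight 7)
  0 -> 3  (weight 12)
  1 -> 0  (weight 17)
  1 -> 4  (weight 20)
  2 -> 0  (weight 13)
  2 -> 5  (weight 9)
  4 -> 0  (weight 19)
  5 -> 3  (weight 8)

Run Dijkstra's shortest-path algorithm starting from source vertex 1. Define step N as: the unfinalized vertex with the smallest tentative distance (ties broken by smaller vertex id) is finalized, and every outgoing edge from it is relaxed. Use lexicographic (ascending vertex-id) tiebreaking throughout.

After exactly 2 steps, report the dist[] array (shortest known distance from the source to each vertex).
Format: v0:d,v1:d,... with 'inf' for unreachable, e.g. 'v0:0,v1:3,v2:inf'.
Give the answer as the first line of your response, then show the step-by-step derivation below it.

v0:17,v1:0,v2:24,v3:29,v4:20,v5:inf

step 1: dist = v0:17,v1:0,v2:inf,v3:inf,v4:20,v5:inf
step 2: dist = v0:17,v1:0,v2:24,v3:29,v4:20,v5:inf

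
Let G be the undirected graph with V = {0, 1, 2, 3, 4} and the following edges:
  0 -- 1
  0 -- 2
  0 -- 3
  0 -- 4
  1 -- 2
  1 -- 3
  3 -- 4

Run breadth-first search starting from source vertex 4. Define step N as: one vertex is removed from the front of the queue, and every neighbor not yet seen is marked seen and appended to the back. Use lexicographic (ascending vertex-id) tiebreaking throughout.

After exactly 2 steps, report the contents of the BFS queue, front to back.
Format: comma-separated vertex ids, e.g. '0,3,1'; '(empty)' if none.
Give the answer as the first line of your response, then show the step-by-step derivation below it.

3,1,2

step 1: dequeue 4; queue=[0,3]; order=4
step 2: dequeue 0; queue=[3,1,2]; order=4,0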